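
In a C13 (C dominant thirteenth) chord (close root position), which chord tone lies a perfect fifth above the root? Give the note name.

C dominant thirteenth is spelled C-E-G-B♭-D-A.
The root is C. A perfect fifth above C is G.
G is the chord's 5th.

G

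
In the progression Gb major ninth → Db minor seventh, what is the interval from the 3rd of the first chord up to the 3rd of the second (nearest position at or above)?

The 3rd of Gb major ninth is Bb; the 3rd of Db minor seventh is Fb.
5 letter names make it a fifth; at 6 semitones (a half step narrower than perfect) the quality is diminished.

diminished fifth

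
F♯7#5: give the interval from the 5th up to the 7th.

diminished 3rd

F♯+7 (F♯ augmented seventh) is spelled F♯, A♯, C𝄪, E.
The 5th is C𝄪 and the 7th is E.
From C𝄪 to E: 2 semitones over a third = diminished.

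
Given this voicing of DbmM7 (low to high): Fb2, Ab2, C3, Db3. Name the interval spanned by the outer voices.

major sixth

The outer voices are Fb2 and Db3.
Fb up to Db spans 6 letter names and 9 semitones — a major sixth.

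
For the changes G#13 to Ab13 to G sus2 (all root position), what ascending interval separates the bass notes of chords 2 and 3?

M7

The roots are Ab and G.
From Ab to G is 11 semitones, exactly the major seventh.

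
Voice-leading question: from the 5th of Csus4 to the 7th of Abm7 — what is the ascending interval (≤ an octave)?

Csus4 has G as its 5th, and Abm7 has Gb as its 7th.
From G to Gb: 11 semitones over an octave = diminished.

diminished octave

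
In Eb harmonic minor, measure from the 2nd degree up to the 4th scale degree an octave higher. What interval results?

Spelling Eb harmonic minor: Eb F Gb Ab Bb Cb D.
2nd degree = F; scale degree 4 (up an octave) = Ab.
F up to Ab is 15 semitones, a half step narrower than a major tenth, so the interval is minor.

minor 10th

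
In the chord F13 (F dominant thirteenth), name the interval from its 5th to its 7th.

minor third

Spelling the chord: F-A-C-E♭-G-D.
That puts C below E♭.
From C to E♭: 3 semitones over a third = minor.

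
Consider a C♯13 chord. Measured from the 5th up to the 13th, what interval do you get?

C♯13 (C♯ dominant thirteenth): C♯–E♯–G♯–B–D♯–A♯.
5th = G♯; 13th = A♯.
G♯ up to A♯ spans 9 letter names and 14 semitones — a major ninth.

major 9th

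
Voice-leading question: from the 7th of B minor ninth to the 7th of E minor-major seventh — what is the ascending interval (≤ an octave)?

A4

The 7th of B minor ninth is A; the 7th of E minor-major seventh is D#.
A up to D# is 6 semitones, a half step wider than a perfect fourth, so the interval is augmented.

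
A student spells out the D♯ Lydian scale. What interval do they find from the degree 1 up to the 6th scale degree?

The scale runs D♯ E♯ F𝄪 G𝄪 A♯ B♯ C𝄪.
The degree 1 is D♯ and the 6th degree is B♯.
From D♯ to B♯ is 9 semitones, exactly the major sixth.

major 6th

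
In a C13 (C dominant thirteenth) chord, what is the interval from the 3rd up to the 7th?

The chord tones of C13 are C-E-G-B♭-D-A.
So we need the interval from E up to B♭.
E up to B♭ is 6 semitones, a half step narrower than a perfect fifth, so the interval is diminished.

diminished fifth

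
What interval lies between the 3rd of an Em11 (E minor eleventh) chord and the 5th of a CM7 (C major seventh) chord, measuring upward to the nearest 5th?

perfect unison

Em11 (E minor eleventh) has G as its 3rd, and CM7 (C major seventh) has G as its 5th.
Counting 1 letters and 0 half steps from G gives a perfect unison.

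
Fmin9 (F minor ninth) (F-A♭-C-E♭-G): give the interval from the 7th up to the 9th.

The 7th is E♭ and the 9th is G.
Counting 3 letters and 4 half steps from E♭ gives a major third.

major third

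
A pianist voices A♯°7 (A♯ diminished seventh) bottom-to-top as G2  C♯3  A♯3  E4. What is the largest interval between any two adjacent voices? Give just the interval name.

major sixth

Adjacent intervals: G2→C♯3 = augmented fourth; C♯3→A♯3 = major sixth; A♯3→E4 = diminished fifth.
The largest is C♯3 to A♯3, a major sixth (9 semitones).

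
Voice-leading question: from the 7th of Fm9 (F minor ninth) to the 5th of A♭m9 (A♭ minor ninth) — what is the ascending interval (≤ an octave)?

P1

Fm9 (F minor ninth) has E♭ as its 7th, and A♭m9 (A♭ minor ninth) has E♭ as its 5th.
Counting 1 letters and 0 half steps from E♭ gives a perfect unison.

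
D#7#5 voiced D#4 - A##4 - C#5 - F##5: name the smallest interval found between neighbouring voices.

Adjacent intervals: D#4→A##4 = augmented fifth; A##4→C#5 = diminished third; C#5→F##5 = augmented fourth.
The smallest is A##4 to C#5, a diminished third (2 semitones).

d3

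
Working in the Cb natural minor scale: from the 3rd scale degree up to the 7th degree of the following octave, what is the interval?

perfect twelfth

The scale runs Cb Db Ebb Fb Gb Abb Bbb.
3rd scale degree = Ebb; scale degree 7 (up an octave) = Bbb.
Ebb up to Bbb spans 12 letter names and 19 semitones — a perfect twelfth.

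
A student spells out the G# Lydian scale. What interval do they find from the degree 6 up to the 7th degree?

The scale runs G# A# B# C## D# E# F##.
That puts E# below F##.
E# up to F## spans 2 letter names and 2 semitones — a major second.

major 2nd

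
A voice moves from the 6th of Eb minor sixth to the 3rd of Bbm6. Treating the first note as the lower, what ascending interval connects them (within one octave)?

Eb minor sixth has C as its 6th, and Bbm6 has Db as its 3rd.
2 letter names make it a second; at 1 semitone (a half step narrower than major) the quality is minor.

m2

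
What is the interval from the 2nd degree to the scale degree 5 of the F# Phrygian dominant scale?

augmented fourth

Spelling the F# Phrygian dominant scale: F# G A# B C# D E.
That puts G below C#.
4 letter names make it a fourth; at 6 semitones (a half step wider than perfect) the quality is augmented.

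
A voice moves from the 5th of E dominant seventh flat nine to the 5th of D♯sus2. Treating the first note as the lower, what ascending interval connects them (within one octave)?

E dominant seventh flat nine has B as its 5th, and D♯sus2 has A♯ as its 5th.
Counting 7 letters and 11 half steps from B gives a major seventh.

M7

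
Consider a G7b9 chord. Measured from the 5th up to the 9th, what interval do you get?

diminished 5th

G7b9 (G dominant seventh flat nine) is spelled G B D F Ab.
The 5th is D and the 9th is Ab.
From D to Ab: 6 semitones over a fifth = diminished.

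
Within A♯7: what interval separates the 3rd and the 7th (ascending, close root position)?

A♯7 is spelled A♯–C𝄪–E♯–G♯.
That puts C𝄪 below G♯.
From C𝄪 to G♯: 6 semitones over a fifth = diminished.

d5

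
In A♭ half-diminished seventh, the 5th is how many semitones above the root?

6

Spelling the chord: A♭, C♭, E𝄫, G♭.
A♭ to E𝄫 is a diminished fifth: 6 semitones.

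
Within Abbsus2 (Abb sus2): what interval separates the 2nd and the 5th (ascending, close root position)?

perfect fourth

Abbsus2 (Abb sus2): Abb Bbb Ebb.
The 2nd is Bbb and the 5th is Ebb.
From Bbb to Ebb is 5 semitones, exactly the perfect fourth.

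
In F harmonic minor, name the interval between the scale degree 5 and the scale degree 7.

major 3rd

The scale runs F G A♭ B♭ C D♭ E.
So we need the interval from C up to E.
From C to E is 4 semitones, exactly the major third.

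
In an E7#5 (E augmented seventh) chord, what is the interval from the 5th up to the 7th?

Spelling the chord: E G# B# D.
5th = B#; 7th = D.
3 letter names make it a third; at 2 semitones (a whole step narrower than major) the quality is diminished.

diminished third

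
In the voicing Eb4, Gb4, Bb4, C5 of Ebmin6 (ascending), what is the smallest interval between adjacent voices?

Adjacent intervals: Eb4→Gb4 = minor third; Gb4→Bb4 = major third; Bb4→C5 = major second.
The smallest is Bb4 to C5, a major second (2 semitones).

major second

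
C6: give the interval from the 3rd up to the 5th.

minor third

Spelling the chord: C-E-G-A.
So we need the interval from E up to G.
E up to G is 3 semitones, a half step narrower than a major third, so the interval is minor.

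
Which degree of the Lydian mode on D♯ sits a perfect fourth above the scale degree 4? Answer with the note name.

The scale is D♯ E♯ F𝄪 G𝄪 A♯ B♯ C𝄪.
The scale degree 4 is G𝄪; a perfect fourth above that is C𝄪 — scale degree 7.

C##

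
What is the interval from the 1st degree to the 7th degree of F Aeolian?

minor seventh

F natural minor: F G Ab Bb C Db Eb.
1st degree = F; degree 7 = Eb.
F up to Eb is 10 semitones, a half step narrower than a major seventh, so the interval is minor.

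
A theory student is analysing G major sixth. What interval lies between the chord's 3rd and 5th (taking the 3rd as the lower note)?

minor 3rd

The chord tones of G6 (G major sixth) are G-B-D-E.
3rd = B; 5th = D.
3 letter names make it a third; at 3 semitones (a half step narrower than major) the quality is minor.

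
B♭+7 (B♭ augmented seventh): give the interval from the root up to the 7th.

The chord tones of B♭aug7 are B♭-D-F♯-A♭.
The root is B♭ and the 7th is A♭.
B♭ up to A♭ is 10 semitones, a half step narrower than a major seventh, so the interval is minor.

minor 7th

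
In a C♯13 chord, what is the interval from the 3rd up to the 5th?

C♯13 is spelled C♯, E♯, G♯, B, D♯, A♯.
The 3rd is E♯ and the 5th is G♯.
From E♯ to G♯: 3 semitones over a third = minor.

minor third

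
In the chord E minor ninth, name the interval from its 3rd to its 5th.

major 3rd

The chord tones of E minor ninth are E-G-B-D-F#.
So we need the interval from G up to B.
Counting 3 letters and 4 half steps from G gives a major third.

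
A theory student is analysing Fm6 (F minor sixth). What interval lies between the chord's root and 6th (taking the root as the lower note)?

M6

The chord tones of Fmin6 are F-Ab-C-D.
The root is F and the 6th is D.
From F to D is 9 semitones, exactly the major sixth.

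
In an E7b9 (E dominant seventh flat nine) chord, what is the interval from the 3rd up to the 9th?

E dominant seventh flat nine: E-G#-B-D-F.
That puts G# below F.
G# up to F is 9 semitones, a whole step narrower than a major seventh, so the interval is diminished.

diminished seventh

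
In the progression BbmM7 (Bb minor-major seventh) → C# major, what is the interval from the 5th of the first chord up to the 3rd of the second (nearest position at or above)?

augmented 7th

BbmM7 (Bb minor-major seventh) has F as its 5th, and C# major has E# as its 3rd.
From F to E#: 12 semitones over a seventh = augmented.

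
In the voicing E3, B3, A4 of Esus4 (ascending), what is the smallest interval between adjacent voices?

Adjacent intervals: E3→B3 = perfect fifth; B3→A4 = minor seventh.
The smallest is E3 to B3, a perfect fifth (7 semitones).

P5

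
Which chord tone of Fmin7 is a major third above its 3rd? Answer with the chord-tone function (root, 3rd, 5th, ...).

The chord tones of Fm7 are F A♭ C E♭.
The 3rd is A♭. A major third above A♭ is C.
C is the chord's 5th.

5th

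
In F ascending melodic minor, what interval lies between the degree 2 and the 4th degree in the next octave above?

minor 10th

Spelling F ascending melodic minor: F G Ab Bb C D E.
That puts G below Bb.
10 letter names make it a tenth; at 15 semitones (a half step narrower than major) the quality is minor.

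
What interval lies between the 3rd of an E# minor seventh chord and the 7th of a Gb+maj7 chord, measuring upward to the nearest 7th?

diminished seventh

The 3rd of E# minor seventh is G#; the 7th of Gb+maj7 is F.
7 letter names make it a seventh; at 9 semitones (a whole step narrower than major) the quality is diminished.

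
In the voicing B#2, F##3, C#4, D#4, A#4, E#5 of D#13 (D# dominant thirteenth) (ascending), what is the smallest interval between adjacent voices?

major second

Adjacent intervals: B#2→F##3 = perfect fifth; F##3→C#4 = diminished fifth; C#4→D#4 = major second; D#4→A#4 = perfect fifth; A#4→E#5 = perfect fifth.
The smallest is C#4 to D#4, a major second (2 semitones).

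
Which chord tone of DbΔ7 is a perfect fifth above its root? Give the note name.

Ab

Spelling the chord: Db–F–Ab–C.
The root is Db. A perfect fifth above Db is Ab.
Ab is the chord's 5th.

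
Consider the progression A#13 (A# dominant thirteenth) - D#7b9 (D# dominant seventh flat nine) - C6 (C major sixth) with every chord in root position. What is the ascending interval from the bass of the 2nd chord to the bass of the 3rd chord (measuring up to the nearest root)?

The roots are D# and C.
7 letter names make it a seventh; at 9 semitones (a whole step narrower than major) the quality is diminished.

diminished 7th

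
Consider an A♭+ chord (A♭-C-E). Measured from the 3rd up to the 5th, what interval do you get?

major 3rd

The 3rd is C and the 5th is E.
C up to E spans 3 letter names and 4 semitones — a major third.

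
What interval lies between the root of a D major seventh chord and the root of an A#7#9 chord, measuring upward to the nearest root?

The root of D major seventh is D; the root of A#7#9 is A#.
D up to A# is 8 semitones, a half step wider than a perfect fifth, so the interval is augmented.

augmented 5th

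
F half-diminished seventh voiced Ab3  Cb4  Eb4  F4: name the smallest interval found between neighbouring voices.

major second

Adjacent intervals: Ab3→Cb4 = minor third; Cb4→Eb4 = major third; Eb4→F4 = major second.
The smallest is Eb4 to F4, a major second (2 semitones).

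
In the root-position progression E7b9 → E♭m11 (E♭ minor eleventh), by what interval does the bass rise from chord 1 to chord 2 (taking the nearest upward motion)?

diminished octave

The roots are E and E♭.
8 letter names make it an octave; at 11 semitones (a half step narrower than perfect) the quality is diminished.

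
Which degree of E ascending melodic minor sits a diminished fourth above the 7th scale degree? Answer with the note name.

The scale is E F# G A B C# D#.
The 7th scale degree is D#; a diminished fourth above that is G — scale degree 3.

G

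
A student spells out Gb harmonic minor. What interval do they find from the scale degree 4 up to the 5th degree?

Spelling Gb harmonic minor: Gb Ab Bbb Cb Db Ebb F.
That puts Cb below Db.
Counting 2 letters and 2 half steps from Cb gives a major second.

major second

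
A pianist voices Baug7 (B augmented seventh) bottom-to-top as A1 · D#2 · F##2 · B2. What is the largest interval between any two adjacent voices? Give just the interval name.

Adjacent intervals: A1→D#2 = augmented fourth; D#2→F##2 = major third; F##2→B2 = diminished fourth.
The largest is A1 to D#2, an augmented fourth (6 semitones).

augmented fourth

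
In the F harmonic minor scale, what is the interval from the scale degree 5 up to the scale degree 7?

Spelling the F harmonic minor scale: F G Ab Bb C Db E.
The scale degree 5 is C and the 7th degree is E.
Counting 3 letters and 4 half steps from C gives a major third.

major 3rd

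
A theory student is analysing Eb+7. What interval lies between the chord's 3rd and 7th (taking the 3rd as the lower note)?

diminished 5th

Spelling the chord: Eb, G, B, Db.
3rd = G; 7th = Db.
5 letter names make it a fifth; at 6 semitones (a half step narrower than perfect) the quality is diminished.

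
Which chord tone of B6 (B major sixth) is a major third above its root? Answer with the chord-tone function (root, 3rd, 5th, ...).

B major sixth is spelled B D# F# G#.
The root is B. A major third above B is D#.
D# is the chord's 3rd.

3rd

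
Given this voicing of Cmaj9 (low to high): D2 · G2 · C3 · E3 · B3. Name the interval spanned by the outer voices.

The outer voices are D2 and B3.
From D to B is 21 semitones, exactly the major thirteenth.

major thirteenth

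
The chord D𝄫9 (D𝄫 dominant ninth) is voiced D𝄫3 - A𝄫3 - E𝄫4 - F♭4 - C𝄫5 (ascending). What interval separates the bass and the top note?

The outer voices are D𝄫3 and C𝄫5.
14 letter names make it a fourteenth; at 22 semitones (a half step narrower than major) the quality is minor.

minor fourteenth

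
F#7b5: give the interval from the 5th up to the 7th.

Spelling the chord: F# A# C E.
So we need the interval from C up to E.
C up to E spans 3 letter names and 4 semitones — a major third.

major third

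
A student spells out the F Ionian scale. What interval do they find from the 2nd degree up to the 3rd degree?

Spelling the F Ionian scale: F G A B♭ C D E.
So we need the interval from G up to A.
G up to A spans 2 letter names and 2 semitones — a major second.

major second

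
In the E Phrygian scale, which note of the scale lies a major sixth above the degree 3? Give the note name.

The scale is E F G A B C D.
The degree 3 is G; a major sixth above that is E — scale degree 1.

E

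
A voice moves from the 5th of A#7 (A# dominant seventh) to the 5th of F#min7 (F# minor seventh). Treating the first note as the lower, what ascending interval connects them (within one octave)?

A#7 (A# dominant seventh) has E# as its 5th, and F#min7 (F# minor seventh) has C# as its 5th.
From E# to C#: 8 semitones over a sixth = minor.

minor sixth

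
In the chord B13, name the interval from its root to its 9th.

Spelling the chord: B D♯ F♯ A C♯ G♯.
The root is B and the 9th is C♯.
Counting 9 letters and 14 half steps from B gives a major ninth.

M9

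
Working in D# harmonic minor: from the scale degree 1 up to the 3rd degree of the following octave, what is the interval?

minor 10th

D# harmonic minor: D# E# F# G# A# B C##.
Scale degree 1 = D#; scale degree 3 (up an octave) = F#.
D# up to F# is 15 semitones, a half step narrower than a major tenth, so the interval is minor.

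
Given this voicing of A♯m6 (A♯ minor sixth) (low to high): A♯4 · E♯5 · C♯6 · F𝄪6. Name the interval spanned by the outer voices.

M13

The outer voices are A♯4 and F𝄪6.
From A♯ to F𝄪 is 21 semitones, exactly the major thirteenth.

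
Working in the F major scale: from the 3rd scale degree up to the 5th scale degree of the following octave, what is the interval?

minor tenth

Spelling the F major scale: F G A Bb C D E.
So we need the interval from A up to C.
A up to C is 15 semitones, a half step narrower than a major tenth, so the interval is minor.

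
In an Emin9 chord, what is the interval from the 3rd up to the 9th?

major seventh

E minor ninth: E-G-B-D-F#.
3rd = G; 9th = F#.
G up to F# spans 7 letter names and 11 semitones — a major seventh.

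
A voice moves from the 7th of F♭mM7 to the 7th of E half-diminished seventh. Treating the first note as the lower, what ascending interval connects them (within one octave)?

major seventh

F♭mM7 has E♭ as its 7th, and E half-diminished seventh has D as its 7th.
Counting 7 letters and 11 half steps from E♭ gives a major seventh.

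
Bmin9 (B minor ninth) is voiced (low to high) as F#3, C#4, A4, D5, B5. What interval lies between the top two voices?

Those voices are D5 and B5.
From D to B is 9 semitones, exactly the major sixth.

major sixth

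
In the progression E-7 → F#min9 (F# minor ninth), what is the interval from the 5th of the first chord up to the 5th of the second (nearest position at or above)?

M2

E-7 has B as its 5th, and F#min9 (F# minor ninth) has C# as its 5th.
Counting 2 letters and 2 half steps from B gives a major second.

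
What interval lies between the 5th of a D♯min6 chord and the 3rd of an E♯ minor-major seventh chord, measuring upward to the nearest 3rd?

minor 7th

D♯min6 has A♯ as its 5th, and E♯ minor-major seventh has G♯ as its 3rd.
7 letter names make it a seventh; at 10 semitones (a half step narrower than major) the quality is minor.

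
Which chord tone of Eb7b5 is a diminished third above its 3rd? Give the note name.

Bbb

Eb dominant seventh flat five: Eb–G–Bbb–Db.
The 3rd is G. A diminished third above G is Bbb.
Bbb is the chord's 5th.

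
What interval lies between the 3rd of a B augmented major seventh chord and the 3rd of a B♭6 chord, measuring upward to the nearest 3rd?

B augmented major seventh has D♯ as its 3rd, and B♭6 has D as its 3rd.
From D♯ to D: 11 semitones over an octave = diminished.

diminished octave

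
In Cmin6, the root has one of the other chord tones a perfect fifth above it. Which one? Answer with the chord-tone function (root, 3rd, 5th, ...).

5th

Cm6 is spelled C, E♭, G, A.
The root is C. A perfect fifth above C is G.
G is the chord's 5th.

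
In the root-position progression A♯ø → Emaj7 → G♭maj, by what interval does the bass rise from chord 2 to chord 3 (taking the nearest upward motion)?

The roots are E and G♭.
E up to G♭ is 2 semitones, a whole step narrower than a major third, so the interval is diminished.

diminished third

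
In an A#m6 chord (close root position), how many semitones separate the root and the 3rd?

The chord tones of A#m6 (A# minor sixth) are A#–C#–E#–F##.
A# to C# is a minor third: 3 semitones.

3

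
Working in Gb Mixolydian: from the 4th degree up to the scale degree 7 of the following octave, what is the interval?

The scale runs Gb Ab Bb Cb Db Eb Fb.
That puts Cb below Fb.
From Cb to Fb is 17 semitones, exactly the perfect eleventh.

perfect 11th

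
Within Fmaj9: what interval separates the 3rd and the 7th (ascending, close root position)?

perfect 5th

F major ninth: F–A–C–E–G.
3rd = A; 7th = E.
From A to E is 7 semitones, exactly the perfect fifth.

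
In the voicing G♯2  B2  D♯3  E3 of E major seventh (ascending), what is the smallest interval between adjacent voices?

minor 2nd

Adjacent intervals: G♯2→B2 = minor third; B2→D♯3 = major third; D♯3→E3 = minor second.
The smallest is D♯3 to E3, a minor second (1 semitone).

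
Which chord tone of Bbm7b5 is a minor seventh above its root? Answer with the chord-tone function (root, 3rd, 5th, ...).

Bb half-diminished seventh: Bb, Db, Fb, Ab.
The root is Bb. A minor seventh above Bb is Ab.
Ab is the chord's 7th.

7th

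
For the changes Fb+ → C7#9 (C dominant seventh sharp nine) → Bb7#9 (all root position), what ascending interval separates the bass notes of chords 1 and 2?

The roots are Fb and C.
5 letter names make it a fifth; at 8 semitones (a half step wider than perfect) the quality is augmented.

augmented fifth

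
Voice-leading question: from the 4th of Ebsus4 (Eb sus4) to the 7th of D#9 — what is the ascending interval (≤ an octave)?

Ebsus4 (Eb sus4) has Ab as its 4th, and D#9 has C# as its 7th.
3 letter names make it a third; at 5 semitones (a half step wider than major) the quality is augmented.

A3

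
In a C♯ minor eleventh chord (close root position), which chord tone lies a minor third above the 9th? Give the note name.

C♯ minor eleventh is spelled C♯–E–G♯–B–D♯–F♯.
The 9th is D♯. A minor third above D♯ is F♯.
F♯ is the chord's 11th.

F#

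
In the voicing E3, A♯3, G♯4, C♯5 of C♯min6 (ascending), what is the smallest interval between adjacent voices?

perfect fourth

Adjacent intervals: E3→A♯3 = augmented fourth; A♯3→G♯4 = minor seventh; G♯4→C♯5 = perfect fourth.
The smallest is G♯4 to C♯5, a perfect fourth (5 semitones).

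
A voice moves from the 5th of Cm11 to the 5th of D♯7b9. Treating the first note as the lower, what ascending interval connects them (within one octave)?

Cm11 has G as its 5th, and D♯7b9 has A♯ as its 5th.
2 letter names make it a second; at 3 semitones (a half step wider than major) the quality is augmented.

augmented 2nd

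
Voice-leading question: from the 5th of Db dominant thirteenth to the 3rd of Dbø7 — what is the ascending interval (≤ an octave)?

Db dominant thirteenth has Ab as its 5th, and Dbø7 has Fb as its 3rd.
From Ab to Fb: 8 semitones over a sixth = minor.

minor sixth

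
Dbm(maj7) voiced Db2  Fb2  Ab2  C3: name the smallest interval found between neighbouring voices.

Adjacent intervals: Db2→Fb2 = minor third; Fb2→Ab2 = major third; Ab2→C3 = major third.
The smallest is Db2 to Fb2, a minor third (3 semitones).

m3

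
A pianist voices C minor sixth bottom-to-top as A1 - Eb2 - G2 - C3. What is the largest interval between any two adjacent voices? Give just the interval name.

Adjacent intervals: A1→Eb2 = diminished fifth; Eb2→G2 = major third; G2→C3 = perfect fourth.
The largest is A1 to Eb2, a diminished fifth (6 semitones).

diminished fifth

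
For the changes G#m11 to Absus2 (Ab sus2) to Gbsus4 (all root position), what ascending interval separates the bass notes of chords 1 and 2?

diminished second

The roots are G# and Ab.
2 letter names make it a second; at 0 semitones (a whole step narrower than major) the quality is diminished.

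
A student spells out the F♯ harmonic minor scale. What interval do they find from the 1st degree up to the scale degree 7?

F♯ harmonic minor: F♯ G♯ A B C♯ D E♯.
The 1st degree is F♯ and the scale degree 7 is E♯.
From F♯ to E♯ is 11 semitones, exactly the major seventh.

major 7th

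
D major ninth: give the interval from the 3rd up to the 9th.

The chord tones of Dmaj9 (D major ninth) are D, F#, A, C#, E.
The 3rd is F# and the 9th is E.
From F# to E: 10 semitones over a seventh = minor.

minor 7th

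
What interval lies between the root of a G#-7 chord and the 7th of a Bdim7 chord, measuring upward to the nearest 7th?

The root of G#-7 is G#; the 7th of Bdim7 is Ab.
2 letter names make it a second; at 0 semitones (a whole step narrower than major) the quality is diminished.

diminished second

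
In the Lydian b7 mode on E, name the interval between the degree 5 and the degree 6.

major 2nd

E lydian dominant: E F♯ G♯ A♯ B C♯ D.
Degree 5 = B; scale degree 6 = C♯.
Counting 2 letters and 2 half steps from B gives a major second.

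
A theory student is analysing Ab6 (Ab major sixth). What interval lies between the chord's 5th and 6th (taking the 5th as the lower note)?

M2

Ab6: Ab C Eb F.
The 5th is Eb and the 6th is F.
Eb up to F spans 2 letter names and 2 semitones — a major second.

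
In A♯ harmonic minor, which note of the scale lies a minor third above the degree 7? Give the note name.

B#

The scale is A♯ B♯ C♯ D♯ E♯ F♯ G𝄪.
The degree 7 is G𝄪; a minor third above that is B♯ — scale degree 2.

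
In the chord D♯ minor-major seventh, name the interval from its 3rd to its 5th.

major third

The chord tones of D♯mM7 (D♯ minor-major seventh) are D♯, F♯, A♯, C𝄪.
So we need the interval from F♯ up to A♯.
From F♯ to A♯ is 4 semitones, exactly the major third.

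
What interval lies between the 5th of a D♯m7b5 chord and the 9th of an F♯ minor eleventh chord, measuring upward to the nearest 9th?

major seventh

The 5th of D♯m7b5 is A; the 9th of F♯ minor eleventh is G♯.
A up to G♯ spans 7 letter names and 11 semitones — a major seventh.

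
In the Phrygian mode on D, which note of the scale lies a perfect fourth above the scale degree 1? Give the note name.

The scale is D Eb F G A Bb C.
The scale degree 1 is D; a perfect fourth above that is G — scale degree 4.

G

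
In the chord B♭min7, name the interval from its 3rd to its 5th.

B♭min7: B♭–D♭–F–A♭.
The 3rd is D♭ and the 5th is F.
Counting 3 letters and 4 half steps from D♭ gives a major third.

major third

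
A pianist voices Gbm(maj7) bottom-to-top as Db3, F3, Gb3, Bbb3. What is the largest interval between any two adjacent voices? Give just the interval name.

major 3rd

Adjacent intervals: Db3→F3 = major third; F3→Gb3 = minor second; Gb3→Bbb3 = minor third.
The largest is Db3 to F3, a major third (4 semitones).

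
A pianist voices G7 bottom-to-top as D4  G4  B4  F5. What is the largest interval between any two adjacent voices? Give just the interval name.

Adjacent intervals: D4→G4 = perfect fourth; G4→B4 = major third; B4→F5 = diminished fifth.
The largest is B4 to F5, a diminished fifth (6 semitones).

diminished fifth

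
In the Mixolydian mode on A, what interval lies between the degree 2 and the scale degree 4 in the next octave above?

minor tenth

The scale runs A B C# D E F# G.
So we need the interval from B up to D.
From B to D: 15 semitones over a tenth = minor.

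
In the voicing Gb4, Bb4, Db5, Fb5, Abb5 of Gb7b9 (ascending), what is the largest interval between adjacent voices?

major 3rd

Adjacent intervals: Gb4→Bb4 = major third; Bb4→Db5 = minor third; Db5→Fb5 = minor third; Fb5→Abb5 = minor third.
The largest is Gb4 to Bb4, a major third (4 semitones).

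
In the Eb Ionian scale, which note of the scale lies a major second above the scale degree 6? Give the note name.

D

The scale is Eb F G Ab Bb C D.
The scale degree 6 is C; a major second above that is D — scale degree 7.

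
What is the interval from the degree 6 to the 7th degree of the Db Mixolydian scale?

minor second

Spelling the Db Mixolydian scale: Db Eb F Gb Ab Bb Cb.
Degree 6 = Bb; 7th scale degree = Cb.
From Bb to Cb: 1 semitone over a second = minor.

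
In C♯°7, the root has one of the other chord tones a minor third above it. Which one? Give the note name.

E

C♯dim7 (C♯ diminished seventh) is spelled C♯ E G B♭.
The root is C♯. A minor third above C♯ is E.
E is the chord's 3rd.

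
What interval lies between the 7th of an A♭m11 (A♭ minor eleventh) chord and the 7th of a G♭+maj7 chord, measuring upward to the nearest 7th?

major seventh

A♭m11 (A♭ minor eleventh) has G♭ as its 7th, and G♭+maj7 has F as its 7th.
G♭ up to F spans 7 letter names and 11 semitones — a major seventh.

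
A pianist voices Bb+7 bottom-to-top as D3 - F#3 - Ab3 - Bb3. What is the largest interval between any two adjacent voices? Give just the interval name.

major third

Adjacent intervals: D3→F#3 = major third; F#3→Ab3 = diminished third; Ab3→Bb3 = major second.
The largest is D3 to F#3, a major third (4 semitones).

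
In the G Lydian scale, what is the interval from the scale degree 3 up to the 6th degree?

perfect fourth

G lydian: G A B C♯ D E F♯.
Scale degree 3 = B; 6th degree = E.
B up to E spans 4 letter names and 5 semitones — a perfect fourth.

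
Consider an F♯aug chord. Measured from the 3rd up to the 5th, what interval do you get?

Spelling the chord: F♯, A♯, C𝄪.
3rd = A♯; 5th = C𝄪.
From A♯ to C𝄪 is 4 semitones, exactly the major third.

major 3rd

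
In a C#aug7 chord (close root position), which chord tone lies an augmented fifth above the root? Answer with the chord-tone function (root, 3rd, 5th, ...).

5th

C# augmented seventh: C#-E#-G##-B.
The root is C#. An augmented fifth above C# is G##.
G## is the chord's 5th.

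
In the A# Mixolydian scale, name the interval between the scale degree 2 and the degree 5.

Spelling the A# Mixolydian scale: A# B# C## D# E# F## G#.
That puts B# below E#.
From B# to E# is 5 semitones, exactly the perfect fourth.

perfect 4th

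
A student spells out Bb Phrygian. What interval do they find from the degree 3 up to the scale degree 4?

Bb phrygian: Bb Cb Db Eb F Gb Ab.
The degree 3 is Db and the 4th scale degree is Eb.
Counting 2 letters and 2 half steps from Db gives a major second.

major 2nd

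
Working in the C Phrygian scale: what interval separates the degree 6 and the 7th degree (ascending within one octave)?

M2

C phrygian: C Db Eb F G Ab Bb.
So we need the interval from Ab up to Bb.
Ab up to Bb spans 2 letter names and 2 semitones — a major second.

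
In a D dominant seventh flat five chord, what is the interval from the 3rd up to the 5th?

d3

D7b5 (D dominant seventh flat five): D–F♯–A♭–C.
So we need the interval from F♯ up to A♭.
From F♯ to A♭: 2 semitones over a third = diminished.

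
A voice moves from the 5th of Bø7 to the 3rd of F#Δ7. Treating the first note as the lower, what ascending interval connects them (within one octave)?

augmented third

Bø7 has F as its 5th, and F#Δ7 has A# as its 3rd.
From F to A#: 5 semitones over a third = augmented.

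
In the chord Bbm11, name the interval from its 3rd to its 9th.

M7

Bbm11 (Bb minor eleventh) is spelled Bb, Db, F, Ab, C, Eb.
So we need the interval from Db up to C.
Db up to C spans 7 letter names and 11 semitones — a major seventh.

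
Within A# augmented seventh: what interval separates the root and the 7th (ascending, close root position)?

A#7#5 is spelled A# C## E## G#.
Root = A#; 7th = G#.
From A# to G#: 10 semitones over a seventh = minor.

minor 7th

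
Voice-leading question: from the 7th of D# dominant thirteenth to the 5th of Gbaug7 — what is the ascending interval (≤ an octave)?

D# dominant thirteenth has C# as its 7th, and Gbaug7 has D as its 5th.
2 letter names make it a second; at 1 semitone (a half step narrower than major) the quality is minor.

m2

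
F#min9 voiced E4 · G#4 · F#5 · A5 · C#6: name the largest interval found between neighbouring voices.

minor seventh

Adjacent intervals: E4→G#4 = major third; G#4→F#5 = minor seventh; F#5→A5 = minor third; A5→C#6 = major third.
The largest is G#4 to F#5, a minor seventh (10 semitones).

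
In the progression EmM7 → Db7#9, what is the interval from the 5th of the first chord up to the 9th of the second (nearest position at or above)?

EmM7 has B as its 5th, and Db7#9 has E as its 9th.
Counting 4 letters and 5 half steps from B gives a perfect fourth.

perfect fourth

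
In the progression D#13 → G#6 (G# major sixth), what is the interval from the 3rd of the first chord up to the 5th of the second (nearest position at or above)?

The 3rd of D#13 is F##; the 5th of G#6 (G# major sixth) is D#.
6 letter names make it a sixth; at 8 semitones (a half step narrower than major) the quality is minor.

minor 6th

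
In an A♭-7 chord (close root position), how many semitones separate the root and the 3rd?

3

A♭ minor seventh is spelled A♭ C♭ E♭ G♭.
A♭ to C♭ is a minor third: 3 semitones.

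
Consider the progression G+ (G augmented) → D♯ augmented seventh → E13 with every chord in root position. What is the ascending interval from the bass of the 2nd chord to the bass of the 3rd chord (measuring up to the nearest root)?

The roots are D♯ and E.
D♯ up to E is 1 semitone, a half step narrower than a major second, so the interval is minor.

m2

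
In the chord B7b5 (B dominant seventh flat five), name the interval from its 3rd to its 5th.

diminished 3rd

B7b5: B-D#-F-A.
The 3rd is D# and the 5th is F.
3 letter names make it a third; at 2 semitones (a whole step narrower than major) the quality is diminished.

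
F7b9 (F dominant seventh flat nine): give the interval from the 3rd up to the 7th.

F7b9 is spelled F–A–C–Eb–Gb.
So we need the interval from A up to Eb.
From A to Eb: 6 semitones over a fifth = diminished.
This 3–7 tritone is the characteristic tension at the heart of the dominant sound.

diminished fifth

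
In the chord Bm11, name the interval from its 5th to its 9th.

Spelling the chord: B-D-F♯-A-C♯-E.
The 5th is F♯ and the 9th is C♯.
F♯ up to C♯ spans 5 letter names and 7 semitones — a perfect fifth.

perfect fifth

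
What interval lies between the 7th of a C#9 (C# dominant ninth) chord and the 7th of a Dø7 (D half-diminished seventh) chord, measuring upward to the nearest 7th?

minor second

C#9 (C# dominant ninth) has B as its 7th, and Dø7 (D half-diminished seventh) has C as its 7th.
From B to C: 1 semitone over a second = minor.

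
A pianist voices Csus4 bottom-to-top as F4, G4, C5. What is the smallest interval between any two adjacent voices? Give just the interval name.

Adjacent intervals: F4→G4 = major second; G4→C5 = perfect fourth.
The smallest is F4 to G4, a major second (2 semitones).

major 2nd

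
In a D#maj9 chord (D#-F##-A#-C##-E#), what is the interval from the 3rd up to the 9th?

minor 7th

3rd = F##; 9th = E#.
From F## to E#: 10 semitones over a seventh = minor.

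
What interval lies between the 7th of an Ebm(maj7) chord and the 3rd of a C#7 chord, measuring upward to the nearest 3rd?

The 7th of Ebm(maj7) is D; the 3rd of C#7 is E#.
2 letter names make it a second; at 3 semitones (a half step wider than major) the quality is augmented.

augmented 2nd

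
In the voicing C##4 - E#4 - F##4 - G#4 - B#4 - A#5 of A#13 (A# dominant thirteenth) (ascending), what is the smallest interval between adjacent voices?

minor second

Adjacent intervals: C##4→E#4 = minor third; E#4→F##4 = major second; F##4→G#4 = minor second; G#4→B#4 = major third; B#4→A#5 = minor seventh.
The smallest is F##4 to G#4, a minor second (1 semitone).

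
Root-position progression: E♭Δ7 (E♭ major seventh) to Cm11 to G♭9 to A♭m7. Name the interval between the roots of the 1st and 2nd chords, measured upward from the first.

M6

The roots are E♭ and C.
E♭ up to C spans 6 letter names and 9 semitones — a major sixth.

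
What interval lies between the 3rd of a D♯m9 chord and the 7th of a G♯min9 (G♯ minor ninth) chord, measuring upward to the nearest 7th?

D♯m9 has F♯ as its 3rd, and G♯min9 (G♯ minor ninth) has F♯ as its 7th.
F♯ up to F♯ spans 1 letter names and 0 semitones — a perfect unison.

perfect 1st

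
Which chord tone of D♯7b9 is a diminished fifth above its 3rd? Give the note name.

C#

Spelling the chord: D♯-F𝄪-A♯-C♯-E.
The 3rd is F𝄪. A diminished fifth above F𝄪 is C♯.
C♯ is the chord's 7th.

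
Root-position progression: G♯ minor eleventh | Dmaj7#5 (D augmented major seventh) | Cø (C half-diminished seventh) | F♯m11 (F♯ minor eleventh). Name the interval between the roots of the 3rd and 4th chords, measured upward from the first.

The roots are C and F♯.
4 letter names make it a fourth; at 6 semitones (a half step wider than perfect) the quality is augmented.

augmented fourth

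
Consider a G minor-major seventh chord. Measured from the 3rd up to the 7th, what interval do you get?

Spelling the chord: G, Bb, D, F#.
3rd = Bb; 7th = F#.
Bb up to F# is 8 semitones, a half step wider than a perfect fifth, so the interval is augmented.

augmented fifth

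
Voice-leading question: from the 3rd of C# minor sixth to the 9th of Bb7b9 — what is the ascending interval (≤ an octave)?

diminished sixth

C# minor sixth has E as its 3rd, and Bb7b9 has Cb as its 9th.
E up to Cb is 7 semitones, a whole step narrower than a major sixth, so the interval is diminished.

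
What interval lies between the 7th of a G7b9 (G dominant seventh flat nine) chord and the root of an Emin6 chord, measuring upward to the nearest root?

major 7th

G7b9 (G dominant seventh flat nine) has F as its 7th, and Emin6 has E as its root.
Counting 7 letters and 11 half steps from F gives a major seventh.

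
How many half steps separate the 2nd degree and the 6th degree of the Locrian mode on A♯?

7

The scale is A♯ B C♯ D♯ E F♯ G♯.
B up to F♯ is a perfect fifth — 7 semitones.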